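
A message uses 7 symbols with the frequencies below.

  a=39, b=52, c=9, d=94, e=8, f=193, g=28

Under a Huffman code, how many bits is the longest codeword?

6

Merge the two lowest-weight nodes at each step:
combine e(8), c(9) → 17
combine 17, g(28) → 45
combine a(39), 45 → 84
combine b(52), 84 → 136
combine d(94), 136 → 230
combine f(193), 230 → 423
Maximum depth reached is 6.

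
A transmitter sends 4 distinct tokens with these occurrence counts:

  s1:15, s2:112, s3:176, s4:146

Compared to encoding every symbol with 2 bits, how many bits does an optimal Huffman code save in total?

49

Fixed-length: 2 bits × 449 symbols = 898 bits.
Huffman merges:
merge s1(15) and s2(112): 127
merge 127 and s4(146): 273
merge s3(176) and 273: 449
Huffman total = 127 + 273 + 449 = 849 bits.
Saving = 898 − 849 = 49 bits.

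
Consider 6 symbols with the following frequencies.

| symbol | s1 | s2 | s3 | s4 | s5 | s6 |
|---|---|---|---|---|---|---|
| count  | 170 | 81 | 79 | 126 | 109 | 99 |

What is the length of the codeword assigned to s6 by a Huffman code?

3

Repeatedly merge the two smallest:
s3(79) + s2(81) → 160
s6(99) + s5(109) → 208
s4(126) + 160 → 286
s1(170) + 208 → 378
286 + 378 → 664
The subtree containing s6 is merged 3 times, so code length = 3.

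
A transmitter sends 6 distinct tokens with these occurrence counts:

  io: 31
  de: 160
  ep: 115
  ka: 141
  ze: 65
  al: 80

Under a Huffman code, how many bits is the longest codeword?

4

Merge the two lowest-weight nodes at each step:
io(31) + ze(65) → 96
al(80) + 96 → 176
ep(115) + ka(141) → 256
de(160) + 176 → 336
256 + 336 → 592
The rarest symbols sit at the bottom; the longest codeword is 4 bits.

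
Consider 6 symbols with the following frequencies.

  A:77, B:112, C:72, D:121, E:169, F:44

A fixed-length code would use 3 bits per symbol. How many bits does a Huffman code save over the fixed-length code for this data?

290

Fixed-length: 3 bits × 595 symbols = 1785 bits.
Huffman merges:
F(44) + C(72) → 116
A(77) + B(112) → 189
116 + D(121) → 237
E(169) + 189 → 358
237 + 358 → 595
Huffman total = 116 + 189 + 237 + 358 + 595 = 1495 bits.
Saving = 1785 − 1495 = 290 bits.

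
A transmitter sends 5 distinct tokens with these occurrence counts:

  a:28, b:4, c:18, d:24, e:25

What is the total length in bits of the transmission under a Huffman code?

220

Greedily combine the two least-frequent nodes:
merge b(4) and c(18): 22
merge 22 and d(24): 46
merge e(25) and a(28): 53
merge 46 and 53: 99
Each symbol's bit-cost is frequency × depth; summing gives 220 bits (equivalently 22 + 46 + 53 + 99).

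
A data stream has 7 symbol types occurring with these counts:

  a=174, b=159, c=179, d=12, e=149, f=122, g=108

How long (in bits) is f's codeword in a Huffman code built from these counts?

Repeatedly merge the two smallest:
merge d(12) and g(108): 120
merge 120 and f(122): 242
merge e(149) and b(159): 308
merge a(174) and c(179): 353
merge 242 and 308: 550
merge 353 and 550: 903
The subtree containing f is merged 3 times, so code length = 3.

3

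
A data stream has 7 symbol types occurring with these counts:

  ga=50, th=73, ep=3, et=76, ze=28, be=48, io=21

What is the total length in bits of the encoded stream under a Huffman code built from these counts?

772

Merge the two smallest weights repeatedly:
ep(3) + io(21) → 24
24 + ze(28) → 52
be(48) + ga(50) → 98
52 + th(73) → 125
et(76) + 98 → 174
125 + 174 → 299
The encoded length is the sum of every internal node's weight: 24 + 52 + 98 + 125 + 174 + 299 = 772 bits.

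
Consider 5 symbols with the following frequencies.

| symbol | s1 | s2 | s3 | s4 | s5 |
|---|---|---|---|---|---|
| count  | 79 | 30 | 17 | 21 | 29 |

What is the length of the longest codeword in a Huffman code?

Merge the two lowest-weight nodes at each step:
s3(17) + s4(21) → 38
s5(29) + s2(30) → 59
38 + 59 → 97
s1(79) + 97 → 176
The first pair merged (s3, s4) ends up deepest, at depth 3.

3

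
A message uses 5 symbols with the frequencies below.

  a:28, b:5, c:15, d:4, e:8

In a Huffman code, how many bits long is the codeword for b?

4

Huffman merges, smallest pair first:
combine d(4), b(5) → 9
combine e(8), 9 → 17
combine c(15), 17 → 32
combine a(28), 32 → 60
The subtree containing b is merged 4 times, so code length = 4.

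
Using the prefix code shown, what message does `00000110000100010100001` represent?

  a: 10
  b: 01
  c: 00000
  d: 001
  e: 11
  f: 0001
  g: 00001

Read left to right; each codeword is recognised as soon as it completes (prefix code):
  00000→c | 11→e | 00001→g | 0001→f | 01→b | 00001→g
Decoded message: cegfbg

cegfbg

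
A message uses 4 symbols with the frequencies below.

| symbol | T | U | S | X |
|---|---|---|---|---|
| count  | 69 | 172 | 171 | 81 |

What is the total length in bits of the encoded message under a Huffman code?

964

Build the Huffman tree bottom-up:
merge T(69) and X(81): 150
merge 150 and S(171): 321
merge U(172) and 321: 493
The encoded length is the sum of every internal node's weight: 150 + 321 + 493 = 964 bits.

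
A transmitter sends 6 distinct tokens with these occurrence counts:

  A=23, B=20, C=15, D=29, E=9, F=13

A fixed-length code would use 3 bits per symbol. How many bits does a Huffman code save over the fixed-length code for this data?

Fixed-length: 3 bits × 109 symbols = 327 bits.
Huffman merges:
combine E(9), F(13) → 22
combine C(15), B(20) → 35
combine 22, A(23) → 45
combine D(29), 35 → 64
combine 45, 64 → 109
Huffman total = 22 + 35 + 45 + 64 + 109 = 275 bits.
Saving = 327 − 275 = 52 bits.

52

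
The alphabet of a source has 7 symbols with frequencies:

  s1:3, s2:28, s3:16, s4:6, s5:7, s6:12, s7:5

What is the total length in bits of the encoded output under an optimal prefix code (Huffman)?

195

Build the Huffman tree bottom-up:
merge s1(3) and s7(5): 8
merge s4(6) and s5(7): 13
merge 8 and s6(12): 20
merge 13 and s3(16): 29
merge 20 and s2(28): 48
merge 29 and 48: 77
Each symbol's bit-cost is frequency × depth; summing gives 195 bits (equivalently 8 + 13 + 20 + 29 + 48 + 77).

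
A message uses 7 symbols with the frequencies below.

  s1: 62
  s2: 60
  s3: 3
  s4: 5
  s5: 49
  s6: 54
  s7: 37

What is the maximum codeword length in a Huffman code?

Merge the two lowest-weight nodes at each step:
s3(3) + s4(5) → 8
8 + s7(37) → 45
45 + s5(49) → 94
s6(54) + s2(60) → 114
s1(62) + 94 → 156
114 + 156 → 270
The rarest symbols sit at the bottom; the longest codeword is 5 bits.

5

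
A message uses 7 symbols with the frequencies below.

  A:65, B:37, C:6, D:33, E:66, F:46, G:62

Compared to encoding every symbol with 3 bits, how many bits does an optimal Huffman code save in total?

92

Fixed-length: 3 bits × 315 symbols = 945 bits.
Huffman merges:
C(6) + D(33) → 39
B(37) + 39 → 76
F(46) + G(62) → 108
A(65) + E(66) → 131
76 + 108 → 184
131 + 184 → 315
Huffman total = 39 + 76 + 108 + 131 + 184 + 315 = 853 bits.
Saving = 945 − 853 = 92 bits.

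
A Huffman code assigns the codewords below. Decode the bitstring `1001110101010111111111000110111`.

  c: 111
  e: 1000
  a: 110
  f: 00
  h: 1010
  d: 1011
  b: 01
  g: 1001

gahdcceac

Read left to right; each codeword is recognised as soon as it completes (prefix code):
  1001→g | 110→a | 1010→h | 1011→d | 111→c | 111→c | 1000→e | 110→a | 111→c
Decoded message: gahdcceac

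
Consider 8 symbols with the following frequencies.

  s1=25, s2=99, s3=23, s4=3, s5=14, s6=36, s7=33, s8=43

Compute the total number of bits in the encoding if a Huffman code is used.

Greedily combine the two least-frequent nodes:
merge s4(3) and s5(14): 17
merge 17 and s3(23): 40
merge s1(25) and s7(33): 58
merge s6(36) and 40: 76
merge s8(43) and 58: 101
merge 76 and s2(99): 175
merge 101 and 175: 276
Total encoded bits = sum of merged weights = 17 + 40 + 58 + 76 + 101 + 175 + 276 = 743.

743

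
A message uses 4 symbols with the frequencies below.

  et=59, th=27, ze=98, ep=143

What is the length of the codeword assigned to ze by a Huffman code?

2

Huffman merges, smallest pair first:
merge th(27) and et(59): 86
merge 86 and ze(98): 184
merge ep(143) and 184: 327
ze sits 2 levels below the root, so its codeword is 2 bits.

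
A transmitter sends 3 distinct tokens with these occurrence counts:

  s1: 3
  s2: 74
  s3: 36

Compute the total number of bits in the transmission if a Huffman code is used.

152

Greedily combine the two least-frequent nodes:
merge s1(3) and s3(36): 39
merge 39 and s2(74): 113
The encoded length is the sum of every internal node's weight: 39 + 113 = 152 bits.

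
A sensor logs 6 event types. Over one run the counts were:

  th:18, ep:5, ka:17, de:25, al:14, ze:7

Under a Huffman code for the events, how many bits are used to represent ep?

Repeatedly merge the two smallest:
combine ep(5), ze(7) → 12
combine 12, al(14) → 26
combine ka(17), th(18) → 35
combine de(25), 26 → 51
combine 35, 51 → 86
ep sits 4 levels below the root, so its codeword is 4 bits.

4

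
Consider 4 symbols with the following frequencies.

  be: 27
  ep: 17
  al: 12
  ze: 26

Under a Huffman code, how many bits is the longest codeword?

2

Merge the two lowest-weight nodes at each step:
combine al(12), ep(17) → 29
combine ze(26), be(27) → 53
combine 29, 53 → 82
The rarest symbols sit at the bottom; the longest codeword is 2 bits.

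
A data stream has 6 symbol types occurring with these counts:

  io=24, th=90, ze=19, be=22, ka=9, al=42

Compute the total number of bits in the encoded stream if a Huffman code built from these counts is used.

466

Merge the two smallest weights repeatedly:
combine ka(9), ze(19) → 28
combine be(22), io(24) → 46
combine 28, al(42) → 70
combine 46, 70 → 116
combine th(90), 116 → 206
Each symbol's bit-cost is frequency × depth; summing gives 466 bits (equivalently 28 + 46 + 70 + 116 + 206).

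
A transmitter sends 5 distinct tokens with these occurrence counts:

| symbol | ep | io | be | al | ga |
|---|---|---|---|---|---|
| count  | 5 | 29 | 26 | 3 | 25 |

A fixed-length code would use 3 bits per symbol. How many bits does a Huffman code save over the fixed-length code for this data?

80

Fixed-length: 3 bits × 88 symbols = 264 bits.
Huffman merges:
al(3) + ep(5) → 8
8 + ga(25) → 33
be(26) + io(29) → 55
33 + 55 → 88
Huffman total = 8 + 33 + 55 + 88 = 184 bits.
Saving = 264 − 184 = 80 bits.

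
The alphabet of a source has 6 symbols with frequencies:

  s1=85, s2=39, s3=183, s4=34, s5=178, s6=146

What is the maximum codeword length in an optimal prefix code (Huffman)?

4

Merge the two lowest-weight nodes at each step:
merge s4(34) and s2(39): 73
merge 73 and s1(85): 158
merge s6(146) and 158: 304
merge s5(178) and s3(183): 361
merge 304 and 361: 665
The first pair merged (s4, s2) ends up deepest, at depth 4.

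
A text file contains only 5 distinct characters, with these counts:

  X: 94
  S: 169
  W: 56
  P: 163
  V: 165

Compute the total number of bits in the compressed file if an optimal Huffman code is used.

Greedily combine the two least-frequent nodes:
W(56) + X(94) → 150
150 + P(163) → 313
V(165) + S(169) → 334
313 + 334 → 647
Each symbol's bit-cost is frequency × depth; summing gives 1444 bits (equivalently 150 + 313 + 334 + 647).

1444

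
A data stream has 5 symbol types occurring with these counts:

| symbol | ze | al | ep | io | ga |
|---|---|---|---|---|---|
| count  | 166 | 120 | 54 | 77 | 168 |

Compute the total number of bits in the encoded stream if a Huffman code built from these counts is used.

Greedily combine the two least-frequent nodes:
combine ep(54), io(77) → 131
combine al(120), 131 → 251
combine ze(166), ga(168) → 334
combine 251, 334 → 585
Each symbol's bit-cost is frequency × depth; summing gives 1301 bits (equivalently 131 + 251 + 334 + 585).

1301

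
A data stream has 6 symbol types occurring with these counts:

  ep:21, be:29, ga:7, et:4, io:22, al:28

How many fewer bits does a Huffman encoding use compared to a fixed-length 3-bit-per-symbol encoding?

Fixed-length: 3 bits × 111 symbols = 333 bits.
Huffman merges:
merge et(4) and ga(7): 11
merge 11 and ep(21): 32
merge io(22) and al(28): 50
merge be(29) and 32: 61
merge 50 and 61: 111
Huffman total = 11 + 32 + 50 + 61 + 111 = 265 bits.
Saving = 333 − 265 = 68 bits.

68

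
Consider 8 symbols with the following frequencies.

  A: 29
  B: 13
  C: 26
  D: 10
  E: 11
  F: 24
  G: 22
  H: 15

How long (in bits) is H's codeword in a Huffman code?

Huffman merges, smallest pair first:
D(10) + E(11) → 21
B(13) + H(15) → 28
21 + G(22) → 43
F(24) + C(26) → 50
28 + A(29) → 57
43 + 50 → 93
57 + 93 → 150
H sits 3 levels below the root, so its codeword is 3 bits.

3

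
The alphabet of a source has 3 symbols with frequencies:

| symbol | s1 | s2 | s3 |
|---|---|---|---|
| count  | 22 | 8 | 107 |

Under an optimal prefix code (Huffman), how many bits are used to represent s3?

Build the tree from the bottom:
combine s2(8), s1(22) → 30
combine 30, s3(107) → 137
s3 is a child of the root — depth 1, so its codeword is a single bit.

1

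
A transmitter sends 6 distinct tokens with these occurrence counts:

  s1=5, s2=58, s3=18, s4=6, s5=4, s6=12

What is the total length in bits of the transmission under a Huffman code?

Merge the two smallest weights repeatedly:
s5(4) + s1(5) → 9
s4(6) + 9 → 15
s6(12) + 15 → 27
s3(18) + 27 → 45
45 + s2(58) → 103
The encoded length is the sum of every internal node's weight: 9 + 15 + 27 + 45 + 103 = 199 bits.

199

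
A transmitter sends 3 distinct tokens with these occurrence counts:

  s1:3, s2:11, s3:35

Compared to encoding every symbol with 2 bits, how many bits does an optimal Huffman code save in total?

Fixed-length: 2 bits × 49 symbols = 98 bits.
Huffman merges:
merge s1(3) and s2(11): 14
merge 14 and s3(35): 49
Huffman total = 14 + 49 = 63 bits.
Saving = 98 − 63 = 35 bits.

35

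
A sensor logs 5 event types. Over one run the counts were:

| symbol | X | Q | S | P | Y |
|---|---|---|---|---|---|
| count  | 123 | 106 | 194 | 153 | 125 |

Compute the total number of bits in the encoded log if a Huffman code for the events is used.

Build the Huffman tree bottom-up:
merge Q(106) and X(123): 229
merge Y(125) and P(153): 278
merge S(194) and 229: 423
merge 278 and 423: 701
Each symbol's bit-cost is frequency × depth; summing gives 1631 bits (equivalently 229 + 278 + 423 + 701).

1631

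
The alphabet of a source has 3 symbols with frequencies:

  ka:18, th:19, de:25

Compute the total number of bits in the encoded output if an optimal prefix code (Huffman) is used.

Greedily combine the two least-frequent nodes:
combine ka(18), th(19) → 37
combine de(25), 37 → 62
Each symbol's bit-cost is frequency × depth; summing gives 99 bits (equivalently 37 + 62).

99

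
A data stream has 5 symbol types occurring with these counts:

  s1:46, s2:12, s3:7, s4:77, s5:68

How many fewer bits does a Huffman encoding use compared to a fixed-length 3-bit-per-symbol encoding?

Fixed-length: 3 bits × 210 symbols = 630 bits.
Huffman merges:
merge s3(7) and s2(12): 19
merge 19 and s1(46): 65
merge 65 and s5(68): 133
merge s4(77) and 133: 210
Huffman total = 19 + 65 + 133 + 210 = 427 bits.
Saving = 630 − 427 = 203 bits.

203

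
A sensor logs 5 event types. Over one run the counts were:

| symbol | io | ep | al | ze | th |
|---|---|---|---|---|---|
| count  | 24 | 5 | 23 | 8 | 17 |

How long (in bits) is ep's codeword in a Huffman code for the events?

3

Repeatedly merge the two smallest:
combine ep(5), ze(8) → 13
combine 13, th(17) → 30
combine al(23), io(24) → 47
combine 30, 47 → 77
ep's leaf is at depth 3, giving a 3-bit codeword.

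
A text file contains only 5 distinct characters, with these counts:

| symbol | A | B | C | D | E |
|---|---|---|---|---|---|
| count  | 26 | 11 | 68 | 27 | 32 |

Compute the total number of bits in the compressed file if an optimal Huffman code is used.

Greedily combine the two least-frequent nodes:
B(11) + A(26) → 37
D(27) + E(32) → 59
37 + 59 → 96
C(68) + 96 → 164
Total encoded bits = sum of merged weights = 37 + 59 + 96 + 164 = 356.

356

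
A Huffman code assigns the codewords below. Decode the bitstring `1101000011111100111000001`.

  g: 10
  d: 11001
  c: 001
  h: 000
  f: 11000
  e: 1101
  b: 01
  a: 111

ehbadfc

Read left to right; each codeword is recognised as soon as it completes (prefix code):
  1101→e | 000→h | 01→b | 111→a | 11001→d | 11000→f | 001→c
Decoded message: ehbadfc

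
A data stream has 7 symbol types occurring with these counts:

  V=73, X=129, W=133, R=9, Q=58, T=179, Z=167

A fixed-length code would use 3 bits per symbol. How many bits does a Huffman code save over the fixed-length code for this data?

279

Fixed-length: 3 bits × 748 symbols = 2244 bits.
Huffman merges:
combine R(9), Q(58) → 67
combine 67, V(73) → 140
combine X(129), W(133) → 262
combine 140, Z(167) → 307
combine T(179), 262 → 441
combine 307, 441 → 748
Huffman total = 67 + 140 + 262 + 307 + 441 + 748 = 1965 bits.
Saving = 2244 − 1965 = 279 bits.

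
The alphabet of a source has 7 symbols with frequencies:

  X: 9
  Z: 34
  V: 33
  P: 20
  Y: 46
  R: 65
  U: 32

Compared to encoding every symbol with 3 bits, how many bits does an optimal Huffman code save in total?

Fixed-length: 3 bits × 239 symbols = 717 bits.
Huffman merges:
merge X(9) and P(20): 29
merge 29 and U(32): 61
merge V(33) and Z(34): 67
merge Y(46) and 61: 107
merge R(65) and 67: 132
merge 107 and 132: 239
Huffman total = 29 + 61 + 67 + 107 + 132 + 239 = 635 bits.
Saving = 717 − 635 = 82 bits.

82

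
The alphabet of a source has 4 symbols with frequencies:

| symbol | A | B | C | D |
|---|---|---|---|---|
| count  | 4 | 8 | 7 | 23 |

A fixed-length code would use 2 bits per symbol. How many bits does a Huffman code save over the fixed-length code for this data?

Fixed-length: 2 bits × 42 symbols = 84 bits.
Huffman merges:
A(4) + C(7) → 11
B(8) + 11 → 19
19 + D(23) → 42
Huffman total = 11 + 19 + 42 = 72 bits.
Saving = 84 − 72 = 12 bits.

12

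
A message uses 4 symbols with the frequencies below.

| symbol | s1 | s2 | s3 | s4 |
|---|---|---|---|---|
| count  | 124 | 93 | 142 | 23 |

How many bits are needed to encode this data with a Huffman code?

Build the Huffman tree bottom-up:
merge s4(23) and s2(93): 116
merge 116 and s1(124): 240
merge s3(142) and 240: 382
Total encoded bits = sum of merged weights = 116 + 240 + 382 = 738.

738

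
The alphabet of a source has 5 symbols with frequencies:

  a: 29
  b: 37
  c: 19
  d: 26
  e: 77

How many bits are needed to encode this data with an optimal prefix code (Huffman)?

Merge the two smallest weights repeatedly:
merge c(19) and d(26): 45
merge a(29) and b(37): 66
merge 45 and 66: 111
merge e(77) and 111: 188
The encoded length is the sum of every internal node's weight: 45 + 66 + 111 + 188 = 410 bits.

410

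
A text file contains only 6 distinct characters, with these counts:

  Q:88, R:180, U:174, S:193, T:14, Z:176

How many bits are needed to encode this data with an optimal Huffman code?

2028

Greedily combine the two least-frequent nodes:
combine T(14), Q(88) → 102
combine 102, U(174) → 276
combine Z(176), R(180) → 356
combine S(193), 276 → 469
combine 356, 469 → 825
The encoded length is the sum of every internal node's weight: 102 + 276 + 356 + 469 + 825 = 2028 bits.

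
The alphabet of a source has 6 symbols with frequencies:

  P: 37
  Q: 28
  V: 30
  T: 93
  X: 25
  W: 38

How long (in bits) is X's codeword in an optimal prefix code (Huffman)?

4

Build the tree from the bottom:
merge X(25) and Q(28): 53
merge V(30) and P(37): 67
merge W(38) and 53: 91
merge 67 and 91: 158
merge T(93) and 158: 251
The subtree containing X is merged 4 times, so code length = 4.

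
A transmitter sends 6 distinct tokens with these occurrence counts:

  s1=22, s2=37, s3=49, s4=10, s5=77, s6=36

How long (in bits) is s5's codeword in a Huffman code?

2

Build the tree from the bottom:
combine s4(10), s1(22) → 32
combine 32, s6(36) → 68
combine s2(37), s3(49) → 86
combine 68, s5(77) → 145
combine 86, 145 → 231
The subtree containing s5 is merged 2 times, so code length = 2.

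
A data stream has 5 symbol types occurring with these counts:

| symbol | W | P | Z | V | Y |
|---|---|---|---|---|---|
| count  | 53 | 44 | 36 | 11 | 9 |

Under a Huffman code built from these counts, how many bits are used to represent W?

Build the tree from the bottom:
combine Y(9), V(11) → 20
combine 20, Z(36) → 56
combine P(44), W(53) → 97
combine 56, 97 → 153
W sits 2 levels below the root, so its codeword is 2 bits.

2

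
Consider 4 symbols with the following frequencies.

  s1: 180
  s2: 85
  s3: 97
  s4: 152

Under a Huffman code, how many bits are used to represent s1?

2

Repeatedly merge the two smallest:
merge s2(85) and s3(97): 182
merge s4(152) and s1(180): 332
merge 182 and 332: 514
s1 sits 2 levels below the root, so its codeword is 2 bits.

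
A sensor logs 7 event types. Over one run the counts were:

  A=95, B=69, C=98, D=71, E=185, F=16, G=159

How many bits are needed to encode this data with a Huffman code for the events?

1820

Build the Huffman tree bottom-up:
combine F(16), B(69) → 85
combine D(71), 85 → 156
combine A(95), C(98) → 193
combine 156, G(159) → 315
combine E(185), 193 → 378
combine 315, 378 → 693
Each symbol's bit-cost is frequency × depth; summing gives 1820 bits (equivalently 85 + 156 + 193 + 315 + 378 + 693).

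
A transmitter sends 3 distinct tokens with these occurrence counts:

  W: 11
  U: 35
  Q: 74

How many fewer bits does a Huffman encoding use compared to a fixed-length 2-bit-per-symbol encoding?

74

Fixed-length: 2 bits × 120 symbols = 240 bits.
Huffman merges:
W(11) + U(35) → 46
46 + Q(74) → 120
Huffman total = 46 + 120 = 166 bits.
Saving = 240 − 166 = 74 bits.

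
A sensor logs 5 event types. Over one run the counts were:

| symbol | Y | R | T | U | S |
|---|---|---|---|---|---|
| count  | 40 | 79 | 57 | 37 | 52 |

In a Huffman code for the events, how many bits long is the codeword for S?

2

Huffman merges, smallest pair first:
combine U(37), Y(40) → 77
combine S(52), T(57) → 109
combine 77, R(79) → 156
combine 109, 156 → 265
S sits 2 levels below the root, so its codeword is 2 bits.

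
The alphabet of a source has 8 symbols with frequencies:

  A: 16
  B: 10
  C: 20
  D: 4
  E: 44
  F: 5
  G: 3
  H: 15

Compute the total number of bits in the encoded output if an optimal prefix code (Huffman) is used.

304

Merge the two smallest weights repeatedly:
combine G(3), D(4) → 7
combine F(5), 7 → 12
combine B(10), 12 → 22
combine H(15), A(16) → 31
combine C(20), 22 → 42
combine 31, 42 → 73
combine E(44), 73 → 117
The encoded length is the sum of every internal node's weight: 7 + 12 + 22 + 31 + 42 + 73 + 117 = 304 bits.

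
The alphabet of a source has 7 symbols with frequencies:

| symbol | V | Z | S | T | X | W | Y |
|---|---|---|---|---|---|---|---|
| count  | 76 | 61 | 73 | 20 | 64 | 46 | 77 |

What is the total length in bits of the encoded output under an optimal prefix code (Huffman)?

1164

Build the Huffman tree bottom-up:
combine T(20), W(46) → 66
combine Z(61), X(64) → 125
combine 66, S(73) → 139
combine V(76), Y(77) → 153
combine 125, 139 → 264
combine 153, 264 → 417
Each symbol's bit-cost is frequency × depth; summing gives 1164 bits (equivalently 66 + 125 + 139 + 153 + 264 + 417).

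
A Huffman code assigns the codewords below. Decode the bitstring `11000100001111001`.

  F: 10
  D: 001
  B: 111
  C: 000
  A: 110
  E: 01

ADCEBD

Read left to right; each codeword is recognised as soon as it completes (prefix code):
  110→A | 001→D | 000→C | 01→E | 111→B | 001→D
Decoded message: ADCEBD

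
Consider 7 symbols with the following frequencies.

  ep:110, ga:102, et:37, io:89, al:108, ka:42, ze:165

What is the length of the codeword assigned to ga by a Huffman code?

3

Repeatedly merge the two smallest:
merge et(37) and ka(42): 79
merge 79 and io(89): 168
merge ga(102) and al(108): 210
merge ep(110) and ze(165): 275
merge 168 and 210: 378
merge 275 and 378: 653
ga sits 3 levels below the root, so its codeword is 3 bits.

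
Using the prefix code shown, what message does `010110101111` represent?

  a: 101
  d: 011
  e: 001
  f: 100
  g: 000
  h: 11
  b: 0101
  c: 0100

badh

Read left to right; each codeword is recognised as soon as it completes (prefix code):
  0101→b | 101→a | 011→d | 11→h
Decoded message: badh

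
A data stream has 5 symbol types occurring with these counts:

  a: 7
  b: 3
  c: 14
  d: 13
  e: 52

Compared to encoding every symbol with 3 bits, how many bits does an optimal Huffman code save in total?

Fixed-length: 3 bits × 89 symbols = 267 bits.
Huffman merges:
merge b(3) and a(7): 10
merge 10 and d(13): 23
merge c(14) and 23: 37
merge 37 and e(52): 89
Huffman total = 10 + 23 + 37 + 89 = 159 bits.
Saving = 267 − 159 = 108 bits.

108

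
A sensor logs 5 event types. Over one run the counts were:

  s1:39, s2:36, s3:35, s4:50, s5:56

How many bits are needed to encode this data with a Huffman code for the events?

Greedily combine the two least-frequent nodes:
combine s3(35), s2(36) → 71
combine s1(39), s4(50) → 89
combine s5(56), 71 → 127
combine 89, 127 → 216
Each symbol's bit-cost is frequency × depth; summing gives 503 bits (equivalently 71 + 89 + 127 + 216).

503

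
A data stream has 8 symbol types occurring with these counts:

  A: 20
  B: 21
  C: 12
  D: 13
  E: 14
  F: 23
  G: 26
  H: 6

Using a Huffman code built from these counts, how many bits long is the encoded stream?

Build the Huffman tree bottom-up:
H(6) + C(12) → 18
D(13) + E(14) → 27
18 + A(20) → 38
B(21) + F(23) → 44
G(26) + 27 → 53
38 + 44 → 82
53 + 82 → 135
Each symbol's bit-cost is frequency × depth; summing gives 397 bits (equivalently 18 + 27 + 38 + 44 + 53 + 82 + 135).

397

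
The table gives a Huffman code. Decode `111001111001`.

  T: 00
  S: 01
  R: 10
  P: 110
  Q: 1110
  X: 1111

Read left to right; each codeword is recognised as soon as it completes (prefix code):
  1110→Q | 01→S | 1110→Q | 01→S
Decoded message: QSQS

QSQS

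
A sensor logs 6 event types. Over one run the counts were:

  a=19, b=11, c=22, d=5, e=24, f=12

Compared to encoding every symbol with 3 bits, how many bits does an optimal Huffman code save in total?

49

Fixed-length: 3 bits × 93 symbols = 279 bits.
Huffman merges:
merge d(5) and b(11): 16
merge f(12) and 16: 28
merge a(19) and c(22): 41
merge e(24) and 28: 52
merge 41 and 52: 93
Huffman total = 16 + 28 + 41 + 52 + 93 = 230 bits.
Saving = 279 − 230 = 49 bits.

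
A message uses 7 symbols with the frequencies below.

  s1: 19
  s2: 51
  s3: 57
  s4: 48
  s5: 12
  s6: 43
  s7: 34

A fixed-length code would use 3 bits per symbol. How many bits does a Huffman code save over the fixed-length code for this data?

Fixed-length: 3 bits × 264 symbols = 792 bits.
Huffman merges:
merge s5(12) and s1(19): 31
merge 31 and s7(34): 65
merge s6(43) and s4(48): 91
merge s2(51) and s3(57): 108
merge 65 and 91: 156
merge 108 and 156: 264
Huffman total = 31 + 65 + 91 + 108 + 156 + 264 = 715 bits.
Saving = 792 − 715 = 77 bits.

77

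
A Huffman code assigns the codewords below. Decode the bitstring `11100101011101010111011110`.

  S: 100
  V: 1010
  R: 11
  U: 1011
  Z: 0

Read left to right; each codeword is recognised as soon as it completes (prefix code):
  11→R | 100→S | 1010→V | 11→R | 1010→V | 1011→U | 1011→U | 11→R | 0→Z
Decoded message: RSVRVUURZ

RSVRVUURZ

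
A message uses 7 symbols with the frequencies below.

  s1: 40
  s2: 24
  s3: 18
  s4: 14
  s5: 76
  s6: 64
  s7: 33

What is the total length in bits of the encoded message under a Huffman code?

699

Greedily combine the two least-frequent nodes:
s4(14) + s3(18) → 32
s2(24) + 32 → 56
s7(33) + s1(40) → 73
56 + s6(64) → 120
73 + s5(76) → 149
120 + 149 → 269
The encoded length is the sum of every internal node's weight: 32 + 56 + 73 + 120 + 149 + 269 = 699 bits.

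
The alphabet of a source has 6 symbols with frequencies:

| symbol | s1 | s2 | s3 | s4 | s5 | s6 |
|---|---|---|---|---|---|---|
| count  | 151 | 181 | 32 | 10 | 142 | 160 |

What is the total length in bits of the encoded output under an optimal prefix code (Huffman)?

1578

Build the Huffman tree bottom-up:
s4(10) + s3(32) → 42
42 + s5(142) → 184
s1(151) + s6(160) → 311
s2(181) + 184 → 365
311 + 365 → 676
Each symbol's bit-cost is frequency × depth; summing gives 1578 bits (equivalently 42 + 184 + 311 + 365 + 676).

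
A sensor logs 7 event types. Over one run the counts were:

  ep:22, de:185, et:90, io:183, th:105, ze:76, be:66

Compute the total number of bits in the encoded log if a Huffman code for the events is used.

Merge the two smallest weights repeatedly:
combine ep(22), be(66) → 88
combine ze(76), 88 → 164
combine et(90), th(105) → 195
combine 164, io(183) → 347
combine de(185), 195 → 380
combine 347, 380 → 727
Each symbol's bit-cost is frequency × depth; summing gives 1901 bits (equivalently 88 + 164 + 195 + 347 + 380 + 727).

1901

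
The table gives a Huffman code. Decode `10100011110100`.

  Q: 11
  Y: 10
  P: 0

YYPPQQPYP

Read left to right; each codeword is recognised as soon as it completes (prefix code):
  10→Y | 10→Y | 0→P | 0→P | 11→Q | 11→Q | 0→P | 10→Y | 0→P
Decoded message: YYPPQQPYP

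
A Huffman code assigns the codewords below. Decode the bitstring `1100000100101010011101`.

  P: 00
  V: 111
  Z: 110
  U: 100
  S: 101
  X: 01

Read left to right; each codeword is recognised as soon as it completes (prefix code):
  110→Z | 00→P | 00→P | 100→U | 101→S | 01→X | 00→P | 111→V | 01→X
Decoded message: ZPPUSXPVX

ZPPUSXPVX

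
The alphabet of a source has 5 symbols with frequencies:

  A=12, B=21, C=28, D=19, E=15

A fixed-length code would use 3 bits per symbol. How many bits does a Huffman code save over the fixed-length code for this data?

68

Fixed-length: 3 bits × 95 symbols = 285 bits.
Huffman merges:
merge A(12) and E(15): 27
merge D(19) and B(21): 40
merge 27 and C(28): 55
merge 40 and 55: 95
Huffman total = 27 + 40 + 55 + 95 = 217 bits.
Saving = 285 − 217 = 68 bits.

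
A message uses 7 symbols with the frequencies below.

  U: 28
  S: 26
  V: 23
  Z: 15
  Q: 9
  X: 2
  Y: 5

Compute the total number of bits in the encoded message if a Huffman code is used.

270

Merge the two smallest weights repeatedly:
merge X(2) and Y(5): 7
merge 7 and Q(9): 16
merge Z(15) and 16: 31
merge V(23) and S(26): 49
merge U(28) and 31: 59
merge 49 and 59: 108
Total encoded bits = sum of merged weights = 7 + 16 + 31 + 49 + 59 + 108 = 270.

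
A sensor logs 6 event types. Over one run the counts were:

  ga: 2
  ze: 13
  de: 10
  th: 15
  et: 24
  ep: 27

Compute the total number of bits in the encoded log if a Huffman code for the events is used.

219

Merge the two smallest weights repeatedly:
ga(2) + de(10) → 12
12 + ze(13) → 25
th(15) + et(24) → 39
25 + ep(27) → 52
39 + 52 → 91
Total encoded bits = sum of merged weights = 12 + 25 + 39 + 52 + 91 = 219.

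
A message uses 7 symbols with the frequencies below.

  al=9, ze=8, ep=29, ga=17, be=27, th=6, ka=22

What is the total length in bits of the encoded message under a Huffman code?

Greedily combine the two least-frequent nodes:
merge th(6) and ze(8): 14
merge al(9) and 14: 23
merge ga(17) and ka(22): 39
merge 23 and be(27): 50
merge ep(29) and 39: 68
merge 50 and 68: 118
Each symbol's bit-cost is frequency × depth; summing gives 312 bits (equivalently 14 + 23 + 39 + 50 + 68 + 118).

312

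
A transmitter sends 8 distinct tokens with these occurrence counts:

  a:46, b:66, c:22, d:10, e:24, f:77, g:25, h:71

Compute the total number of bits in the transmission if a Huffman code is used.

956

Build the Huffman tree bottom-up:
d(10) + c(22) → 32
e(24) + g(25) → 49
32 + a(46) → 78
49 + b(66) → 115
h(71) + f(77) → 148
78 + 115 → 193
148 + 193 → 341
Each symbol's bit-cost is frequency × depth; summing gives 956 bits (equivalently 32 + 49 + 78 + 115 + 148 + 193 + 341).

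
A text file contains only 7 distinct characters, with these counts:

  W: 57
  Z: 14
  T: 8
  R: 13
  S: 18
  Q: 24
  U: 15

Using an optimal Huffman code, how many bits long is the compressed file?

Greedily combine the two least-frequent nodes:
T(8) + R(13) → 21
Z(14) + U(15) → 29
S(18) + 21 → 39
Q(24) + 29 → 53
39 + 53 → 92
W(57) + 92 → 149
The encoded length is the sum of every internal node's weight: 21 + 29 + 39 + 53 + 92 + 149 = 383 bits.

383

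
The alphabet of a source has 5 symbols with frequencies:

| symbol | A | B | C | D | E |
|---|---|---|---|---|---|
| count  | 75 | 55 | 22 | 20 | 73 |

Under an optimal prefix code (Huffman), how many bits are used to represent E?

Repeatedly merge the two smallest:
combine D(20), C(22) → 42
combine 42, B(55) → 97
combine E(73), A(75) → 148
combine 97, 148 → 245
The subtree containing E is merged 2 times, so code length = 2.

2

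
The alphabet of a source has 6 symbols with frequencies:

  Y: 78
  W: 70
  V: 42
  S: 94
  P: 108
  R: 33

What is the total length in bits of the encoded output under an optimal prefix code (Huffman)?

1070

Merge the two smallest weights repeatedly:
merge R(33) and V(42): 75
merge W(70) and 75: 145
merge Y(78) and S(94): 172
merge P(108) and 145: 253
merge 172 and 253: 425
The encoded length is the sum of every internal node's weight: 75 + 145 + 172 + 253 + 425 = 1070 bits.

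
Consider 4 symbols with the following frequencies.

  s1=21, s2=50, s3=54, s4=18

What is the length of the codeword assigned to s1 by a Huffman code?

Repeatedly merge the two smallest:
s4(18) + s1(21) → 39
39 + s2(50) → 89
s3(54) + 89 → 143
The subtree containing s1 is merged 3 times, so code length = 3.

3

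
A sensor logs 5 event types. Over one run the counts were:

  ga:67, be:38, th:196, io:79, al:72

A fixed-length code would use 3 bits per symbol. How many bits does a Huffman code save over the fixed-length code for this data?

Fixed-length: 3 bits × 452 symbols = 1356 bits.
Huffman merges:
be(38) + ga(67) → 105
al(72) + io(79) → 151
105 + 151 → 256
th(196) + 256 → 452
Huffman total = 105 + 151 + 256 + 452 = 964 bits.
Saving = 1356 − 964 = 392 bits.

392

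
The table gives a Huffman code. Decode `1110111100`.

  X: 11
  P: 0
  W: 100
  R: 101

XRXW

Read left to right; each codeword is recognised as soon as it completes (prefix code):
  11→X | 101→R | 11→X | 100→W
Decoded message: XRXW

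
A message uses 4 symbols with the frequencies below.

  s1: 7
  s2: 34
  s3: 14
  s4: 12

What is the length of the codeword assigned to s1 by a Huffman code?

3

Huffman merges, smallest pair first:
merge s1(7) and s4(12): 19
merge s3(14) and 19: 33
merge 33 and s2(34): 67
s1's leaf is at depth 3, giving a 3-bit codeword.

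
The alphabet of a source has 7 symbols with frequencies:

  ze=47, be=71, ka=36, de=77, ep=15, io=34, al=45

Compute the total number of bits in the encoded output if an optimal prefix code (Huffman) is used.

Build the Huffman tree bottom-up:
combine ep(15), io(34) → 49
combine ka(36), al(45) → 81
combine ze(47), 49 → 96
combine be(71), de(77) → 148
combine 81, 96 → 177
combine 148, 177 → 325
Total encoded bits = sum of merged weights = 49 + 81 + 96 + 148 + 177 + 325 = 876.

876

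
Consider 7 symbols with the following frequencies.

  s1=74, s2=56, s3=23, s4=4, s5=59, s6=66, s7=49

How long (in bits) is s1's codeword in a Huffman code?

2

Huffman merges, smallest pair first:
combine s4(4), s3(23) → 27
combine 27, s7(49) → 76
combine s2(56), s5(59) → 115
combine s6(66), s1(74) → 140
combine 76, 115 → 191
combine 140, 191 → 331
s1's leaf is at depth 2, giving a 2-bit codeword.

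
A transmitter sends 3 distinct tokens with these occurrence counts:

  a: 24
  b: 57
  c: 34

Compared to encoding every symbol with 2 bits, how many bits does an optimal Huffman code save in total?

Fixed-length: 2 bits × 115 symbols = 230 bits.
Huffman merges:
combine a(24), c(34) → 58
combine b(57), 58 → 115
Huffman total = 58 + 115 = 173 bits.
Saving = 230 − 173 = 57 bits.

57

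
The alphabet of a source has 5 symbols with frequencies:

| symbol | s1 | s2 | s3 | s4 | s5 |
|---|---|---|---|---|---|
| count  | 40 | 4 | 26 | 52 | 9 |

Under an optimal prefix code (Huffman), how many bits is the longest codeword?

4

Merge the two lowest-weight nodes at each step:
merge s2(4) and s5(9): 13
merge 13 and s3(26): 39
merge 39 and s1(40): 79
merge s4(52) and 79: 131
The first pair merged (s2, s5) ends up deepest, at depth 4.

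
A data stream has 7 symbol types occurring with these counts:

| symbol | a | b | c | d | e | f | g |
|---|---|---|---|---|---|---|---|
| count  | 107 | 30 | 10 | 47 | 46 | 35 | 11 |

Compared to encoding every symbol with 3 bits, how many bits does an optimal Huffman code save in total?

142

Fixed-length: 3 bits × 286 symbols = 858 bits.
Huffman merges:
combine c(10), g(11) → 21
combine 21, b(30) → 51
combine f(35), e(46) → 81
combine d(47), 51 → 98
combine 81, 98 → 179
combine a(107), 179 → 286
Huffman total = 21 + 51 + 81 + 98 + 179 + 286 = 716 bits.
Saving = 858 − 716 = 142 bits.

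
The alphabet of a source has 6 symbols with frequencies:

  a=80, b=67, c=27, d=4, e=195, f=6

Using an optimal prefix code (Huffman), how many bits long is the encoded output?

714

Greedily combine the two least-frequent nodes:
merge d(4) and f(6): 10
merge 10 and c(27): 37
merge 37 and b(67): 104
merge a(80) and 104: 184
merge 184 and e(195): 379
Total encoded bits = sum of merged weights = 10 + 37 + 104 + 184 + 379 = 714.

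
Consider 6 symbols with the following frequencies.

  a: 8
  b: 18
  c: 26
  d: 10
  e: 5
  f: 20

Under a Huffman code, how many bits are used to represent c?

Repeatedly merge the two smallest:
merge e(5) and a(8): 13
merge d(10) and 13: 23
merge b(18) and f(20): 38
merge 23 and c(26): 49
merge 38 and 49: 87
The subtree containing c is merged 2 times, so code length = 2.

2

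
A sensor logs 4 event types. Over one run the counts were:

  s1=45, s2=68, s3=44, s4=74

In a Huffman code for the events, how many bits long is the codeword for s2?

2

Build the tree from the bottom:
combine s3(44), s1(45) → 89
combine s2(68), s4(74) → 142
combine 89, 142 → 231
s2 sits 2 levels below the root, so its codeword is 2 bits.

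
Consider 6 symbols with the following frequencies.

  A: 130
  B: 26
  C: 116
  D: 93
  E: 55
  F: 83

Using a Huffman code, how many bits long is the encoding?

1251

Build the Huffman tree bottom-up:
B(26) + E(55) → 81
81 + F(83) → 164
D(93) + C(116) → 209
A(130) + 164 → 294
209 + 294 → 503
The encoded length is the sum of every internal node's weight: 81 + 164 + 209 + 294 + 503 = 1251 bits.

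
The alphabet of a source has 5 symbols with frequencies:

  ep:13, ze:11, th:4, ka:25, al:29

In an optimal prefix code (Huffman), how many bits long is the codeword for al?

Repeatedly merge the two smallest:
merge th(4) and ze(11): 15
merge ep(13) and 15: 28
merge ka(25) and 28: 53
merge al(29) and 53: 82
al is a child of the root — depth 1, so its codeword is a single bit.

1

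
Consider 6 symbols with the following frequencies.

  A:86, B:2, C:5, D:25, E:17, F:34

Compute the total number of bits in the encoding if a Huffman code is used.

Build the Huffman tree bottom-up:
merge B(2) and C(5): 7
merge 7 and E(17): 24
merge 24 and D(25): 49
merge F(34) and 49: 83
merge 83 and A(86): 169
The encoded length is the sum of every internal node's weight: 7 + 24 + 49 + 83 + 169 = 332 bits.

332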